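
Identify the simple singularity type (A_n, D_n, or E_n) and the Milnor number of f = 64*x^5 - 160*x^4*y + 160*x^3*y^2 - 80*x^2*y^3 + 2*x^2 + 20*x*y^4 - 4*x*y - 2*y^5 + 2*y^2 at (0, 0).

The Hessian of f at 0 has rank 1. Corank 1: A-series; mu = 4 gives A_4.

Type A_{4}, Milnor number mu = 4.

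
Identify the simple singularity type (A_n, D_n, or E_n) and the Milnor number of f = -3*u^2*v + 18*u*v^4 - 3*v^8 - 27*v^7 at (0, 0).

Type D_{9}, Milnor number mu = 9.

The Hessian of f at 0 is [[0, 0], [0, 0]] with rank 0, so corank 2. A Groebner basis of the Jacobian ideal J(f) in C{u,v} is {u^2*v^2, -8*u^2*v/27 - u^2/3 + u*v^3, -u*v/3 + v^4, u^3}; counting standard monomials gives mu = 9. Corank 2; j^3 = -3*u^2*v has shape L^2 M (L != M), so D-series; mu = 9 gives D_9.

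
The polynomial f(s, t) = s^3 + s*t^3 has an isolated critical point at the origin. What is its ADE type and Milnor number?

Type E7, Milnor number mu = 7.

The Hessian of f at 0 has rank 0. Corank 2; j^3 = s^3 is a perfect cube, so E-series; the 4-jet and mu = 7 give E_7.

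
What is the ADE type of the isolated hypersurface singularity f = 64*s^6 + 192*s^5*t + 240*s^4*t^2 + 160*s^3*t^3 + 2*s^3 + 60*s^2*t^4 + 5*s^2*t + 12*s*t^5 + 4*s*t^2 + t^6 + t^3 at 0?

The Hessian of f at 0 is [[0, 0], [0, 0]] with rank 0, so corank 2. A Groebner basis of the Jacobian ideal J(f) in C{s,t} is {-s*t/12 + t^5 - t^2/12, s*t^2 + t^3, s^2 + 3*s*t/2 + t^2/2}; counting standard monomials gives mu = 7. Corank 2; j^3 = (s + t)^2*(2*s + t) has shape L^2 M (L != M), so D-series; mu = 7 gives D_7.

D7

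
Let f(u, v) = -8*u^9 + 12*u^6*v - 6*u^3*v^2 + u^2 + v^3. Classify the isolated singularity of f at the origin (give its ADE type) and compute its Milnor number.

Type A2, Milnor number mu = 2.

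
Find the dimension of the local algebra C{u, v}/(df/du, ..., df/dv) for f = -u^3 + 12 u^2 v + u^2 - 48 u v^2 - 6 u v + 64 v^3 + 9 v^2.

The Hessian of f at 0 has rank 1. Corank 1: A-series; mu = 2 gives A_2.

2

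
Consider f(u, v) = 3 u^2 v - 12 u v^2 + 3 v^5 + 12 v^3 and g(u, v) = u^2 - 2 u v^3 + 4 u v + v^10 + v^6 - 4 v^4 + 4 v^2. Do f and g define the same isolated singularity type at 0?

No.

The Hessian of f at 0 has rank 0. Corank 2; j^3 = 3*v*(u - 2*v)^2 has shape L^2 M (L != M), so D-series; mu = 6 gives D_6. The Hessian of g at 0 has rank 1. Corank 1: A-series; mu = 9 gives A_9. f is D_6 but g is A_9, hence not right-equivalent.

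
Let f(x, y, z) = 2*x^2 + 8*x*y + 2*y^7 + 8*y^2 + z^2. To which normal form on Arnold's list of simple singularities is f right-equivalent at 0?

A6

The Hessian of f at 0 has rank 2. Corank 1: A-series; mu = 6 gives A_6.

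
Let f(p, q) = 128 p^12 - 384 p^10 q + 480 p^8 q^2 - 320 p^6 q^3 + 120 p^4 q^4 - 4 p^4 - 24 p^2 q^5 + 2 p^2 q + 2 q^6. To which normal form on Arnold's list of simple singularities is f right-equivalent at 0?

The Hessian of f at 0 is [[0, 0], [0, 0]] with rank 0, so corank 2. A Groebner basis of the Jacobian ideal J(f) in C{p,q} is {p^2/6 + q^5, p^3, p*q}; counting standard monomials gives mu = 7. Corank 2; j^3 = 2*p^2*q has shape L^2 M (L != M), so D-series; mu = 7 gives D_7.

D7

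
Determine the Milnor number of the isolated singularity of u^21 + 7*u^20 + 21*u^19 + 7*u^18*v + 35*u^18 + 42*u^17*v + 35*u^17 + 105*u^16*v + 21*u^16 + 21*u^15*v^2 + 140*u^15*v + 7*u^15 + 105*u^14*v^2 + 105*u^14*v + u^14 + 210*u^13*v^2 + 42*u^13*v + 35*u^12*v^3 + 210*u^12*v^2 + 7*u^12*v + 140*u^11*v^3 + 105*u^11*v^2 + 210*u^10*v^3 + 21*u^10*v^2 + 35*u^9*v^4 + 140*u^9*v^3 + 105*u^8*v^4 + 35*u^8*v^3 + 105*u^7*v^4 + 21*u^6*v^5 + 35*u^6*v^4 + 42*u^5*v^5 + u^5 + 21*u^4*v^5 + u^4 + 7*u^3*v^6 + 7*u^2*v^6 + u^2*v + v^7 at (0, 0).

8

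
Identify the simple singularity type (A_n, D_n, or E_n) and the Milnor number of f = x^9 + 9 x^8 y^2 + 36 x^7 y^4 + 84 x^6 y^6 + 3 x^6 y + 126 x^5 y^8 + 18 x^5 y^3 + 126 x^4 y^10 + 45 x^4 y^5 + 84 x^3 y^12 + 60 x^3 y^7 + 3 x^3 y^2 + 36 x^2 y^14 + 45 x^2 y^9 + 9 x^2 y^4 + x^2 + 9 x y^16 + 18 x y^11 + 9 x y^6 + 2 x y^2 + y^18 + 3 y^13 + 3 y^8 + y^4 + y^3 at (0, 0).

Type A2, Milnor number mu = 2.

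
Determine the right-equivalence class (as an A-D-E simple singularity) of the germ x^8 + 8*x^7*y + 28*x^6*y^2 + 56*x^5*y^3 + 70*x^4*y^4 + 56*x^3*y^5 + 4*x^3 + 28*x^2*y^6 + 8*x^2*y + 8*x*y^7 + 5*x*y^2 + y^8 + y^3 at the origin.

D_{9}

The Hessian of f at 0 has rank 0. Corank 2; j^3 = (x + y)*(2*x + y)^2 has shape L^2 M (L != M), so D-series; mu = 9 gives D_9.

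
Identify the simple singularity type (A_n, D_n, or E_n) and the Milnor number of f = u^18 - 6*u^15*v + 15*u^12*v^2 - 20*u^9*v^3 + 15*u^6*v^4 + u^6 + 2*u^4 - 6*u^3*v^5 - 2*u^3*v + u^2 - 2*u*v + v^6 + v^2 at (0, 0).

Type A5, Milnor number mu = 5.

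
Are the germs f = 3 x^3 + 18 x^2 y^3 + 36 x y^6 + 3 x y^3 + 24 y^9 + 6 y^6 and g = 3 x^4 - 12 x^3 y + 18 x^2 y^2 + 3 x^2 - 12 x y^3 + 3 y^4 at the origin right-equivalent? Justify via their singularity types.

The Hessian of f at 0 has rank 0. Corank 2; j^3 = 3*x^3 is a perfect cube, so E-series; the 4-jet and mu = 7 give E_7. The Hessian of g at 0 has rank 1. Corank 1: A-series; mu = 3 gives A_3. f is E_7 but g is A_3, hence not right-equivalent.

No.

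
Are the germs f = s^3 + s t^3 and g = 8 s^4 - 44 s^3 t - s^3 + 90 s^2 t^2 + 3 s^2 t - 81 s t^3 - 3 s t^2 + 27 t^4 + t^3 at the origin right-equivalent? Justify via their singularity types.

Yes.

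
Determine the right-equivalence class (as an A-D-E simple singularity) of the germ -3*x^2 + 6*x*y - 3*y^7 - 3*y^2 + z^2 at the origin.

The Hessian of f at 0 is [[-6, 6, 0], [6, -6, 0], [0, 0, 2]] with rank 2, so corank 1. A Groebner basis of the Jacobian ideal J(f) in C{x,y,z} is {y^6, x - y, z}; counting standard monomials gives mu = 6. Corank 1: A-series; mu = 6 gives A_6.

A6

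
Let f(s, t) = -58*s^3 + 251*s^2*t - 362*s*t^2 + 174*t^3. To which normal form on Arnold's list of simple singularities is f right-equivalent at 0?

The Hessian of f at 0 has rank 0. Corank 2; j^3 = -(2*s - 3*t)*(29*s^2 - 82*s*t + 58*t^2) splits into three distinct lines over C (the quadratic factor has nonzero discriminant), so D_4.

D_{4}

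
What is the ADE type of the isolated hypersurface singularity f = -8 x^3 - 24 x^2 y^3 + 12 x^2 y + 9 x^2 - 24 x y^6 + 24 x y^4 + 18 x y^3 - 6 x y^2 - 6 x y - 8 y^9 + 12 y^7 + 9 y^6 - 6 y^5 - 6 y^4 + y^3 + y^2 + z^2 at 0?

A_2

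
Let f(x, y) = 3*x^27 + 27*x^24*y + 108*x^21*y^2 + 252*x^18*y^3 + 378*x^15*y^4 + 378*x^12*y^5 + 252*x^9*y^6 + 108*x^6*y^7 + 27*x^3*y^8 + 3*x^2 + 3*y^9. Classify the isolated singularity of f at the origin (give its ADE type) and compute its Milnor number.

Type A8, Milnor number mu = 8.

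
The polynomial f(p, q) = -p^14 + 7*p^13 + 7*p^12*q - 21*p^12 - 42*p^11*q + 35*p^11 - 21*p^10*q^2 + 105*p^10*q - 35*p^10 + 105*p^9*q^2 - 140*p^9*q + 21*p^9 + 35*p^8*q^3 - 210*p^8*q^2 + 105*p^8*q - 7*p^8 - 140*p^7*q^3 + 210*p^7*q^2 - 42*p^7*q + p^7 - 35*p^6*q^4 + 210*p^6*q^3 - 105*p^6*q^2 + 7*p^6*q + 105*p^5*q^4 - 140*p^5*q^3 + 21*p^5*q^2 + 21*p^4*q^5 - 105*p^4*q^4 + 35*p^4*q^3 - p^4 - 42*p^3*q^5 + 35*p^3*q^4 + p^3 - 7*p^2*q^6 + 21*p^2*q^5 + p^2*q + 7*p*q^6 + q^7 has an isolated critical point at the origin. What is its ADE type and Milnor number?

Type D_{8}, Milnor number mu = 8.

The Hessian of f at 0 is [[0, 0], [0, 0]] with rank 0, so corank 2. A Groebner basis of the Jacobian ideal J(f) in C{p,q} is {-p*q/7 + q^6, p*q^2, p^2 + p*q}; counting standard monomials gives mu = 8. Corank 2; j^3 = p^2*(p + q) has shape L^2 M (L != M), so D-series; mu = 8 gives D_8.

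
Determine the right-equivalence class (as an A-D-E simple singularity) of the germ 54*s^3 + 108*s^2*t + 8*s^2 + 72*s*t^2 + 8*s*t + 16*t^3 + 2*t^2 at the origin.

A2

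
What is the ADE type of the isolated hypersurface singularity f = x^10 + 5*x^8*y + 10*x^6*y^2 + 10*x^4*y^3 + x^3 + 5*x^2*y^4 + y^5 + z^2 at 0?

E_{8}

The Hessian of f at 0 has rank 1. Corank 2; j^3 = x^3 is a perfect cube, so E-series; the 5-jet and mu = 8 give E_8.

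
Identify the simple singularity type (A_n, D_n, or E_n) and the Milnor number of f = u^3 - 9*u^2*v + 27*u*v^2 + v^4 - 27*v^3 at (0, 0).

Type E_6, Milnor number mu = 6.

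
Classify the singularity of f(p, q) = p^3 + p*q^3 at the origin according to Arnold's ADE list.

E_{7}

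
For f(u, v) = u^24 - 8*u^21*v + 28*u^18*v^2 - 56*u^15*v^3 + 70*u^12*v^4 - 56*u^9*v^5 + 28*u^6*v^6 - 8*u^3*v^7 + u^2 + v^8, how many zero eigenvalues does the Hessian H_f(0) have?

1

Hessian at 0 has rank 1.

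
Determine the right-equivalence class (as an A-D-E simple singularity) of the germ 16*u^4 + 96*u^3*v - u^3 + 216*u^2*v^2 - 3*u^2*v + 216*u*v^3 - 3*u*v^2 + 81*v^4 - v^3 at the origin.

E_{6}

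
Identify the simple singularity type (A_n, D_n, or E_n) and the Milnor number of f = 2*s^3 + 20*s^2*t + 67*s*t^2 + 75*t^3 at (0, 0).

The Hessian of f at 0 is [[0, 0], [0, 0]] with rank 0, so corank 2. A Groebner basis of the Jacobian ideal J(f) in C{s,t} is {t^3, s^2 - 11*t^2/2, s*t + 5*t^2/2}; counting standard monomials gives mu = 4. Corank 2; j^3 = (s + 3*t)*(2*s^2 + 14*s*t + 25*t^2) splits into three distinct lines over C (the quadratic factor has nonzero discriminant), so D_4.

Type D_4, Milnor number mu = 4.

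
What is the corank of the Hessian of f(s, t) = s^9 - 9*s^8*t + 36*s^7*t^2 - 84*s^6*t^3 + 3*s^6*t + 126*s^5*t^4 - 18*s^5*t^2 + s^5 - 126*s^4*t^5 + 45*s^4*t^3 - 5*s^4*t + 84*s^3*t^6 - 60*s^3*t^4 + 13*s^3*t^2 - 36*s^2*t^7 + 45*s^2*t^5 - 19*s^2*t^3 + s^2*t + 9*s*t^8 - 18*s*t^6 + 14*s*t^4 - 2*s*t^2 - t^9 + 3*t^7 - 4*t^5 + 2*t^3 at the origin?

2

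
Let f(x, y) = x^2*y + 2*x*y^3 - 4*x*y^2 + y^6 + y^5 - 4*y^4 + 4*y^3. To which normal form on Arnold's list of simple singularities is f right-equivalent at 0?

D_7

The Hessian of f at 0 is [[0, 0], [0, 0]] with rank 0, so corank 2. A Groebner basis of the Jacobian ideal J(f) in C{x,y} is {x^3 + x^2 - 11*x*y^2 - 18*x*y + 32*y^2, x^2*y + x^2/6 - 23*x*y^2/6 - 13*x*y/3 + 8*y^2, x*y + y^3 - 2*y^2}; counting standard monomials gives mu = 7. Corank 2; j^3 = y*(x - 2*y)^2 has shape L^2 M (L != M), so D-series; mu = 7 gives D_7.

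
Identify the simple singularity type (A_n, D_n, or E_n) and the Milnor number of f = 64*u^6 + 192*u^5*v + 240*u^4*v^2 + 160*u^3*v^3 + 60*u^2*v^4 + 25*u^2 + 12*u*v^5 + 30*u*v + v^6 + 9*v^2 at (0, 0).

The Hessian of f at 0 has rank 1. Corank 1: A-series; mu = 5 gives A_5.

Type A5, Milnor number mu = 5.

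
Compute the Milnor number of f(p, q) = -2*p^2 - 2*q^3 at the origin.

The Hessian of f at 0 has rank 1. Corank 1: A-series; mu = 2 gives A_2.

2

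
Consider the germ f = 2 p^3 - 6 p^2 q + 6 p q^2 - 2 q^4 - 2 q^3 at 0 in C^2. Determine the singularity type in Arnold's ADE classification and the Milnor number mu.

Type E_6, Milnor number mu = 6.

The Hessian of f at 0 is [[0, 0], [0, 0]] with rank 0, so corank 2. A Groebner basis of the Jacobian ideal J(f) in C{p,q} is {q^3, p^2 - 2*p*q + q^2}; counting standard monomials gives mu = 6. Corank 2; j^3 = 2*(p - q)^3 is a perfect cube, so E-series; the 4-jet and mu = 6 give E_6.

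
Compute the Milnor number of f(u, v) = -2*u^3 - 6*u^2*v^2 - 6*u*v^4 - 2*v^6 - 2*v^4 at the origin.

6

The Hessian of f at 0 is [[0, 0], [0, 0]] with rank 0, so corank 2. A Groebner basis of the Jacobian ideal J(f) in C{u,v} is {u^3, u^2*v, u^2/2 + u*v^2, v^3}; counting standard monomials gives mu = 6. Corank 2; j^3 = -2*u^3 is a perfect cube, so E-series; the 4-jet and mu = 6 give E_6.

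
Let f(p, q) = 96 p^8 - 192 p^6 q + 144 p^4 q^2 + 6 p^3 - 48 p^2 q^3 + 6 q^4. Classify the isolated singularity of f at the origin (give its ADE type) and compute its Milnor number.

Type E_{6}, Milnor number mu = 6.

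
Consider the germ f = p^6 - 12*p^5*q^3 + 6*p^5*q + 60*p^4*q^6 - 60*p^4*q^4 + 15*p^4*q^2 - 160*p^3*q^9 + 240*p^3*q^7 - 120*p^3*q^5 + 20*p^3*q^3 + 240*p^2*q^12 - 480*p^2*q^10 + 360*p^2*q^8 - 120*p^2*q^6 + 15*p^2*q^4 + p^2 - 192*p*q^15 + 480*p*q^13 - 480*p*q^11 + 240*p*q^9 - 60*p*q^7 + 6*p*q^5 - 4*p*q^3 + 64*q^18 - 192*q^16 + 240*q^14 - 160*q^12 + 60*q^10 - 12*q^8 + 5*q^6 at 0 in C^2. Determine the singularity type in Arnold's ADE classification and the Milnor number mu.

The Hessian of f at 0 has rank 1. Corank 1: A-series; mu = 5 gives A_5.

Type A_{5}, Milnor number mu = 5.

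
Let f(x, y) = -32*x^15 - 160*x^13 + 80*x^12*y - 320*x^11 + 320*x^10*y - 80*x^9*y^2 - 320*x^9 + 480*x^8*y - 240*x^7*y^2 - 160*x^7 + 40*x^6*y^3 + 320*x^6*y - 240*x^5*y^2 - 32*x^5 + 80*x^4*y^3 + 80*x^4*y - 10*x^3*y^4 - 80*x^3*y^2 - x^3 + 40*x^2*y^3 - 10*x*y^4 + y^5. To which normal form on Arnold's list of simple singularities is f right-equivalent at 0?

E_{8}

The Hessian of f at 0 is [[0, 0], [0, 0]] with rank 0, so corank 2. A Groebner basis of the Jacobian ideal J(f) in C{x,y} is {y^5, x*y^3 - y^4/8, x^2}; counting standard monomials gives mu = 8. Corank 2; j^3 = -x^3 is a perfect cube, so E-series; the 5-jet and mu = 8 give E_8.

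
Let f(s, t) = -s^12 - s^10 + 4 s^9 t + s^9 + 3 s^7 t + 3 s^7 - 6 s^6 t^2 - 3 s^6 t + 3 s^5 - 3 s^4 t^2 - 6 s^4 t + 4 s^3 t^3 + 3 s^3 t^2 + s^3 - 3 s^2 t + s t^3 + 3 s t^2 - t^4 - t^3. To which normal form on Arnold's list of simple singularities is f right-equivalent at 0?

The Hessian of f at 0 is [[0, 0], [0, 0]] with rank 0, so corank 2. A Groebner basis of the Jacobian ideal J(f) in C{s,t} is {s^3 - 3*s^2*t - 6*s^2 + 12*s*t - 6*t^2, 3*s^2 + s*t^2 - 6*s*t + 3*t^2, 3*s^2 - 6*s*t + t^3 + 3*t^2}; counting standard monomials gives mu = 7. Corank 2; j^3 = (s - t)^3 is a perfect cube, so E-series; the 4-jet and mu = 7 give E_7.

E_{7}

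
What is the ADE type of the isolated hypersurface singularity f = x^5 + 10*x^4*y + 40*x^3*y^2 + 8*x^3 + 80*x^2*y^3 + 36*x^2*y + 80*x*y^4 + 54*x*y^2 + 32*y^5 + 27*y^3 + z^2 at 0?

The Hessian of f at 0 is [[0, 0, 0], [0, 0, 0], [0, 0, 2]] with rank 1, so corank 2. A Groebner basis of the Jacobian ideal J(f) in C{x,y,z} is {y^5, x*y^3 + 13*y^4/8, x^2 + 3*x*y + 9*y^2/4, z}; counting standard monomials gives mu = 8. Corank 2; j^3 = (2*x + 3*y)^3 is a perfect cube, so E-series; the 5-jet and mu = 8 give E_8.

E_8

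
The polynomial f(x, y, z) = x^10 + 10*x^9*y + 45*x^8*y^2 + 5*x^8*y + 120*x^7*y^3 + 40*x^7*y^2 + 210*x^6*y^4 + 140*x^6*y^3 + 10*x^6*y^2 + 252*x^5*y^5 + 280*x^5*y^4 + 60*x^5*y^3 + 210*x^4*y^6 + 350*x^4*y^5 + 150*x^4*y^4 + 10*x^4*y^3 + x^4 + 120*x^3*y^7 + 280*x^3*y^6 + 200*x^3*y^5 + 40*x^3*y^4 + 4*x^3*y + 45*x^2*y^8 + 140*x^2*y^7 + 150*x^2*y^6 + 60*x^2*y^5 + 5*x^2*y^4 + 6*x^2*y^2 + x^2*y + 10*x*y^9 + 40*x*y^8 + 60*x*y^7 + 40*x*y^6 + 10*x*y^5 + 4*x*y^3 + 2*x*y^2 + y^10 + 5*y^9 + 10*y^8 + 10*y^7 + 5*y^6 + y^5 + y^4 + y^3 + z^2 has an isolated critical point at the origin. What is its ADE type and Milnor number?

The Hessian of f at 0 has rank 1. Corank 2; j^3 = y*(x + y)^2 has shape L^2 M (L != M), so D-series; mu = 6 gives D_6.

Type D6, Milnor number mu = 6.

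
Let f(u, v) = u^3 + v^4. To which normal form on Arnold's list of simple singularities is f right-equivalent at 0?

The Hessian of f at 0 is [[0, 0], [0, 0]] with rank 0, so corank 2. A Groebner basis of the Jacobian ideal J(f) in C{u,v} is {v^3, u^2}; counting standard monomials gives mu = 6. Corank 2; j^3 = u^3 is a perfect cube, so E-series; the 4-jet and mu = 6 give E_6.

E6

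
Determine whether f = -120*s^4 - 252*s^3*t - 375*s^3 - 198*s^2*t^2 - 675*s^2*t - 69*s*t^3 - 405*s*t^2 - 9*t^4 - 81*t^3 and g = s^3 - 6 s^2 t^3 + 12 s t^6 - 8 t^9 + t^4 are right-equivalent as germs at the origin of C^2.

No.

The Hessian of f at 0 has rank 0. Corank 2; j^3 = -3*(5*s + 3*t)^3 is a perfect cube, so E-series; the 4-jet and mu = 7 give E_7. The Hessian of g at 0 has rank 0. Corank 2; j^3 = s^3 is a perfect cube, so E-series; the 4-jet and mu = 6 give E_6. f is E_7 but g is E_6, hence not right-equivalent.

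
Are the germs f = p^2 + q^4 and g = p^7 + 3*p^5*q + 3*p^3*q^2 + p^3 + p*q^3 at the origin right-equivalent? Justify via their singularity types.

No.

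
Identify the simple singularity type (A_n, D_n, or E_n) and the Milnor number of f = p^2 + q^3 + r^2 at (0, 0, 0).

The Hessian of f at 0 has rank 2. Corank 1: A-series; mu = 2 gives A_2.

Type A_{2}, Milnor number mu = 2.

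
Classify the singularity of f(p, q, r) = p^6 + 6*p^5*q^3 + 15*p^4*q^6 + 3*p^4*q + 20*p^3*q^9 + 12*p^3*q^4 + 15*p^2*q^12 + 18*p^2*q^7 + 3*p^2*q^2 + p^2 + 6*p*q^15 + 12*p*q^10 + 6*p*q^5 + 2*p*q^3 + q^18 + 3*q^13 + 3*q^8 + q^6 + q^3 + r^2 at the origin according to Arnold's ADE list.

A_2

The Hessian of f at 0 is [[2, 0, 0], [0, 0, 0], [0, 0, 2]] with rank 2, so corank 1. A Groebner basis of the Jacobian ideal J(f) in C{p,q,r} is {q^2, p, r}; counting standard monomials gives mu = 2. Corank 1: A-series; mu = 2 gives A_2.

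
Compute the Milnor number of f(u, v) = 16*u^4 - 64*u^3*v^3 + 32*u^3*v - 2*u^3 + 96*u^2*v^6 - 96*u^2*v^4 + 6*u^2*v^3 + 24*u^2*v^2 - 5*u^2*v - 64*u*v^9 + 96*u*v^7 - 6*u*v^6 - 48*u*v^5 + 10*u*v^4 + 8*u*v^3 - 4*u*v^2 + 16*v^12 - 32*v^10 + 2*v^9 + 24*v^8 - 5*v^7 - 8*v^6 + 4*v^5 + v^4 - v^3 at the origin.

The Hessian of f at 0 is [[0, 0], [0, 0]] with rank 0, so corank 2. A Groebner basis of the Jacobian ideal J(f) in C{u,v} is {u*v^2 - u*v/8 - v^2/8, u*v/8 + v^3 + v^2/8, u^2 + 3*u*v/2 + v^2/2}; counting standard monomials gives mu = 5. Corank 2; j^3 = -(u + v)^2*(2*u + v) has shape L^2 M (L != M), so D-series; mu = 5 gives D_5.

5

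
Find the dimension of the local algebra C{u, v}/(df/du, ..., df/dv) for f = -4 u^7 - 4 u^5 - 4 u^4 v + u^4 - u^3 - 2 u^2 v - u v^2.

The Hessian of f at 0 has rank 0. Corank 2; j^3 = -u*(u + v)^2 has shape L^2 M (L != M), so D-series; mu = 5 gives D_5.

5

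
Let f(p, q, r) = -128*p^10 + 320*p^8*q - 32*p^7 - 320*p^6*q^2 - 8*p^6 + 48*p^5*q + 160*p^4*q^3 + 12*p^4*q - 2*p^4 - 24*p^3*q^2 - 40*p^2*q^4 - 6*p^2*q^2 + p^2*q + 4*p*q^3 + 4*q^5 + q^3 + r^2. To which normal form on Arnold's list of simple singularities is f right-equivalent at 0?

D_4

The Hessian of f at 0 has rank 1. Corank 2; j^3 = q*(p^2 + q^2) splits into three distinct lines over C (the quadratic factor has nonzero discriminant), so D_4.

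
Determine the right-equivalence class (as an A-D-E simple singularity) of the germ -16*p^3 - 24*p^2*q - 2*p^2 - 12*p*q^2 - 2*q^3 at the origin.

A_2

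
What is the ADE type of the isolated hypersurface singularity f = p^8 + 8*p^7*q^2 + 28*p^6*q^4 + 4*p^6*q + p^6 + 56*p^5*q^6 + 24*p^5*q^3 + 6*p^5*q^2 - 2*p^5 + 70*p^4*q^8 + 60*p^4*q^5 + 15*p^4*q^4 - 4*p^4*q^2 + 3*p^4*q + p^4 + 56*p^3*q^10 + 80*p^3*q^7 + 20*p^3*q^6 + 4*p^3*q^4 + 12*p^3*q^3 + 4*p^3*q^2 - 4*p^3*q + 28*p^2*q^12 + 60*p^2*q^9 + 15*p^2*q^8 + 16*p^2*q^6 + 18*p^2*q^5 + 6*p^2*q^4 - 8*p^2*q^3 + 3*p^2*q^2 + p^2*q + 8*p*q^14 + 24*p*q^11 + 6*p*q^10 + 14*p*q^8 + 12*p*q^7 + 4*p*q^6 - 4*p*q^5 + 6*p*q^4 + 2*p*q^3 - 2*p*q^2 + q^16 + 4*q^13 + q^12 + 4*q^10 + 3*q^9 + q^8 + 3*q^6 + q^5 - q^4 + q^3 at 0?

D5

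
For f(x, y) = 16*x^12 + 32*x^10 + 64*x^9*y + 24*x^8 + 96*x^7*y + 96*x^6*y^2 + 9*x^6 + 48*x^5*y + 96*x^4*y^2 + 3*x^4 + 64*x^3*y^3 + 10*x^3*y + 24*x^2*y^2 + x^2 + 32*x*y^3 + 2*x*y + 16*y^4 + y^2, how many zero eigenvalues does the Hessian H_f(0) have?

1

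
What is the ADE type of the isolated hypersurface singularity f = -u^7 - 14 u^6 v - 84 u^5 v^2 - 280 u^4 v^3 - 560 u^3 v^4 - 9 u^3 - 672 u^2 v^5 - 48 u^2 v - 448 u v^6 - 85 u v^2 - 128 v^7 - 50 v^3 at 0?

The Hessian of f at 0 has rank 0. Corank 2; j^3 = -(u + 2*v)*(3*u + 5*v)^2 has shape L^2 M (L != M), so D-series; mu = 8 gives D_8.

D_8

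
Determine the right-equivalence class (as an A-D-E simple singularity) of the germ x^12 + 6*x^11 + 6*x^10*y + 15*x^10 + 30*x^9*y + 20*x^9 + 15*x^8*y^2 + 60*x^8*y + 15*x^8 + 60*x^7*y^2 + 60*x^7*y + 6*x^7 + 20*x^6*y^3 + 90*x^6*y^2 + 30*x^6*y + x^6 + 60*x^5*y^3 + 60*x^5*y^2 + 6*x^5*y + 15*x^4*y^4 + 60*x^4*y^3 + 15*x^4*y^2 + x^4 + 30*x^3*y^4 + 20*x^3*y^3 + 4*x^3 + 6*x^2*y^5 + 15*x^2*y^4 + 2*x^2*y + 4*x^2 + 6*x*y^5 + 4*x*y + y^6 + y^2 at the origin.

The Hessian of f at 0 is [[8, 4], [4, 2]] with rank 1, so corank 1. A Groebner basis of the Jacobian ideal J(f) in C{x,y} is {x*y^2 - 12*x*y + 16*x - 4*y^2 + 8*y, 40*x*y - 64*x + y^3 + 12*y^2 - 32*y, x^2 + 2*x + y}; counting standard monomials gives mu = 5. Corank 1: A-series; mu = 5 gives A_5.

A_{5}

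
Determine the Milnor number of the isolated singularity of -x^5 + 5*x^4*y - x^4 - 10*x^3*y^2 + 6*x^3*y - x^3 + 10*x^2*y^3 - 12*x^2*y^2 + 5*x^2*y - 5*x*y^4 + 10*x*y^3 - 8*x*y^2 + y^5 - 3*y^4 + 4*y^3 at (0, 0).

5

The Hessian of f at 0 has rank 0. Corank 2; j^3 = -(x - 2*y)^2*(x - y) has shape L^2 M (L != M), so D-series; mu = 5 gives D_5.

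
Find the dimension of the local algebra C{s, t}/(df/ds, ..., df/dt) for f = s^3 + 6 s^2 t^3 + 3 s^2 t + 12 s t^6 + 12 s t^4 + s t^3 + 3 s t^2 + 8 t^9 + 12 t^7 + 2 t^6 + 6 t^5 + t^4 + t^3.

The Hessian of f at 0 has rank 0. Corank 2; j^3 = (s + t)^3 is a perfect cube, so E-series; the 4-jet and mu = 7 give E_7.

7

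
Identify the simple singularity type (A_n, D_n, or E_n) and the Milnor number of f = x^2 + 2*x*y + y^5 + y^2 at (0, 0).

Type A_4, Milnor number mu = 4.

The Hessian of f at 0 has rank 1. Corank 1: A-series; mu = 4 gives A_4.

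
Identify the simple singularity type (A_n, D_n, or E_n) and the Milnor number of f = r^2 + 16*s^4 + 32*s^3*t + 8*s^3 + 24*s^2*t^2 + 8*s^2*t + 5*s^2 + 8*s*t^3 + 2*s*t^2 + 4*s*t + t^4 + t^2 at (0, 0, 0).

Type A_1, Milnor number mu = 1.

The Hessian of f at 0 is [[10, 4, 0], [4, 2, 0], [0, 0, 2]] with rank 3, so corank 0. A Groebner basis of the Jacobian ideal J(f) in C{s,t,r} is {s, t, r}; counting standard monomials gives mu = 1. Corank 0: nondegenerate Morse point, so A_1.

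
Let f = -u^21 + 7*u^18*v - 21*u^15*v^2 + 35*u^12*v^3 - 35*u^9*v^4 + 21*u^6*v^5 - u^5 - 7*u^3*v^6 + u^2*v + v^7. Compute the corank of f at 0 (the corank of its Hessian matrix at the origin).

Hessian at 0 has rank 0.

2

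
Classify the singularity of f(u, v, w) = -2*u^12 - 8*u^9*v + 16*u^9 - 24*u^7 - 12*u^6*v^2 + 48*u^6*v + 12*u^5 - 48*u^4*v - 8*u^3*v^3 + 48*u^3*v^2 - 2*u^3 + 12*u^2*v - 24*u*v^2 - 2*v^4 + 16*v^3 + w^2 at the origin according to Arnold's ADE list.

E_6

The Hessian of f at 0 is [[0, 0, 0], [0, 0, 0], [0, 0, 2]] with rank 1, so corank 2. A Groebner basis of the Jacobian ideal J(f) in C{u,v,w} is {v^3, u^2 - 4*u*v + 4*v^2, w}; counting standard monomials gives mu = 6. Corank 2; j^3 = -2*(u - 2*v)^3 is a perfect cube, so E-series; the 4-jet and mu = 6 give E_6.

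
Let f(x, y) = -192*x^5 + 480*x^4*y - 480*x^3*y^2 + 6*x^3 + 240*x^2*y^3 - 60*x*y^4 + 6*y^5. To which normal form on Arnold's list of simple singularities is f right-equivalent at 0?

E_8

The Hessian of f at 0 has rank 0. Corank 2; j^3 = 6*x^3 is a perfect cube, so E-series; the 5-jet and mu = 8 give E_8.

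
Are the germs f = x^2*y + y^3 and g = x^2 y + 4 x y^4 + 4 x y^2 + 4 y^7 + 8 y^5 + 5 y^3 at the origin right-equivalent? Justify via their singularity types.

Yes.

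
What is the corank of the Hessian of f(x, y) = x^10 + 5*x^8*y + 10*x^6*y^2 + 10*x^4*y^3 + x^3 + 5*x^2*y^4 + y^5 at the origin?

2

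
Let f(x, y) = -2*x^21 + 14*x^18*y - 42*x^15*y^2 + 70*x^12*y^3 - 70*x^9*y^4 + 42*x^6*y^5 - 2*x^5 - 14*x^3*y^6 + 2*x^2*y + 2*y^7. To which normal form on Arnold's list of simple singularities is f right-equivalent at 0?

D_{8}

The Hessian of f at 0 has rank 0. Corank 2; j^3 = 2*x^2*y has shape L^2 M (L != M), so D-series; mu = 8 gives D_8.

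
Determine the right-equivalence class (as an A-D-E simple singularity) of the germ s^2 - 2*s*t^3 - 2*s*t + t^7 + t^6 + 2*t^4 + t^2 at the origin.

The Hessian of f at 0 has rank 1. Corank 1: A-series; mu = 6 gives A_6.

A6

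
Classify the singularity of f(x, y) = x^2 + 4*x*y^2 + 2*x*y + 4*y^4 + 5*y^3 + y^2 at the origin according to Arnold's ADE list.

The Hessian of f at 0 has rank 1. Corank 1: A-series; mu = 2 gives A_2.

A2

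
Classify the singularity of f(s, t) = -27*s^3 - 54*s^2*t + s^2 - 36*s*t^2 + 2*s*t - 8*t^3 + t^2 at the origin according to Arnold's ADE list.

A_2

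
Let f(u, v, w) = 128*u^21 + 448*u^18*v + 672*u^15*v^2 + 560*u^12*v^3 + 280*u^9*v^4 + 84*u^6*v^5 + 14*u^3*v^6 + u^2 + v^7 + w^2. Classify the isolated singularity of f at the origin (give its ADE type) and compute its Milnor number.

Type A_{6}, Milnor number mu = 6.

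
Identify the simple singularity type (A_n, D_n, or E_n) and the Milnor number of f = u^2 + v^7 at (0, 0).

The Hessian of f at 0 has rank 1. Corank 1: A-series; mu = 6 gives A_6.

Type A_{6}, Milnor number mu = 6.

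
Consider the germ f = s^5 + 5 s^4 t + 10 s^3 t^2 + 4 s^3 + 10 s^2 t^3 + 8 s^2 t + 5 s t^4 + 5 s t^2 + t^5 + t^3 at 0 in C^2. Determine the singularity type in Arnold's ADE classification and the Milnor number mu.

Type D6, Milnor number mu = 6.

The Hessian of f at 0 has rank 0. Corank 2; j^3 = (s + t)*(2*s + t)^2 has shape L^2 M (L != M), so D-series; mu = 6 gives D_6.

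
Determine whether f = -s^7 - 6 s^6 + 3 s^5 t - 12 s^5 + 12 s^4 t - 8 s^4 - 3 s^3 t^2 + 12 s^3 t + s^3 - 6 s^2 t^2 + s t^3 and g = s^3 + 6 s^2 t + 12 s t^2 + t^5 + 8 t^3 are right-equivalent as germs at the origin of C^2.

No.

The Hessian of f at 0 is [[0, 0], [0, 0]] with rank 0, so corank 2. A Groebner basis of the Jacobian ideal J(f) in C{s,t} is {3*s^2/4 + t^4 + t^3/4, s^3, s^2*t - s^2/4 - t^3/12, -s^2 + s*t^2 - t^3/3}; counting standard monomials gives mu = 7. Corank 2; j^3 = s^3 is a perfect cube, so E-series; the 4-jet and mu = 7 give E_7. The Hessian of g at 0 is [[0, 0], [0, 0]] with rank 0, so corank 2. A Groebner basis of the Jacobian ideal J(g) in C{s,t} is {t^4, s^2 + 4*s*t + 4*t^2}; counting standard monomials gives mu = 8. Corank 2; j^3 = (s + 2*t)^3 is a perfect cube, so E-series; the 5-jet and mu = 8 give E_8. f is E_7 but g is E_8, hence not right-equivalent.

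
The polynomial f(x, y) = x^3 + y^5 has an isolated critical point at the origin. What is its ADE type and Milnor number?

The Hessian of f at 0 has rank 0. Corank 2; j^3 = x^3 is a perfect cube, so E-series; the 5-jet and mu = 8 give E_8.

Type E_8, Milnor number mu = 8.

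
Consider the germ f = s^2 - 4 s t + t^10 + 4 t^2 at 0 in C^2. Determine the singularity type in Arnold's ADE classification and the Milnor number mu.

Type A9, Milnor number mu = 9.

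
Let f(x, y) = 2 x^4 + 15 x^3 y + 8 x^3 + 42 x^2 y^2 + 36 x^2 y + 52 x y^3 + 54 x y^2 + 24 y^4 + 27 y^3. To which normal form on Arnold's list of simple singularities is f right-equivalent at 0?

E_{7}

The Hessian of f at 0 is [[0, 0], [0, 0]] with rank 0, so corank 2. A Groebner basis of the Jacobian ideal J(f) in C{x,y} is {768*x^2 + 2304*x*y + y^4 + 8*y^3 + 1728*y^2, x^3 + 252*x^2 + 756*x*y + 6*y^3 + 567*y^2, x^2*y - 104*x^2 - 312*x*y - 10*y^3/3 - 234*y^2, 32*x^2 + x*y^2 + 96*x*y + 11*y^3/6 + 72*y^2}; counting standard monomials gives mu = 7. Corank 2; j^3 = (2*x + 3*y)^3 is a perfect cube, so E-series; the 4-jet and mu = 7 give E_7.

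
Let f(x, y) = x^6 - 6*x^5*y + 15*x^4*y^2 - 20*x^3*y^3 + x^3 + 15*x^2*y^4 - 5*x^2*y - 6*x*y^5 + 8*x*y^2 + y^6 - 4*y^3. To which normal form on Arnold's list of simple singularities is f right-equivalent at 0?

The Hessian of f at 0 has rank 0. Corank 2; j^3 = (x - 2*y)^2*(x - y) has shape L^2 M (L != M), so D-series; mu = 7 gives D_7.

D_{7}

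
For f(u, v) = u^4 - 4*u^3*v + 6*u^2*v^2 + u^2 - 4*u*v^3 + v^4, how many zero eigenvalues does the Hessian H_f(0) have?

1

Hessian at 0 has rank 1.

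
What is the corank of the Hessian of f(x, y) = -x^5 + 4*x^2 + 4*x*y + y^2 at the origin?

1

The Hessian at 0 is [[8, 4], [4, 2]] of rank 1; hence corank 1.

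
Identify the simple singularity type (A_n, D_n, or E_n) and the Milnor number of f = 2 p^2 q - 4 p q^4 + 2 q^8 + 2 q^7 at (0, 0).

Type D_{9}, Milnor number mu = 9.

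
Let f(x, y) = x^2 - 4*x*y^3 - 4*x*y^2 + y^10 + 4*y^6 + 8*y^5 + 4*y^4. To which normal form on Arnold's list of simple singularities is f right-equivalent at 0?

The Hessian of f at 0 has rank 1. Corank 1: A-series; mu = 9 gives A_9.

A_{9}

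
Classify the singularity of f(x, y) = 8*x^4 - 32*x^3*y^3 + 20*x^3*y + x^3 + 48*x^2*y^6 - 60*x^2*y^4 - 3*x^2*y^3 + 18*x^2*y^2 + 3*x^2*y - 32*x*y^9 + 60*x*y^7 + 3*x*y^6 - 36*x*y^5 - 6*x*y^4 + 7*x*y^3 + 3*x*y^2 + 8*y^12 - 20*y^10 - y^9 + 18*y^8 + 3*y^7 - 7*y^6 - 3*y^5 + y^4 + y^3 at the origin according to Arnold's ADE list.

E7

The Hessian of f at 0 is [[0, 0], [0, 0]] with rank 0, so corank 2. A Groebner basis of the Jacobian ideal J(f) in C{x,y} is {3*x^2/4 + 3*x*y/2 + y^4 - y^3/4 + 3*y^2/4, x^3 + 9*x^2/4 + 9*x*y/2 + y^3/4 + 9*y^2/4, x^2*y - 7*x^2/4 - 7*x*y/2 - 5*y^3/12 - 7*y^2/4, x^2 + x*y^2 + 2*x*y + 2*y^3/3 + y^2}; counting standard monomials gives mu = 7. Corank 2; j^3 = (x + y)^3 is a perfect cube, so E-series; the 4-jet and mu = 7 give E_7.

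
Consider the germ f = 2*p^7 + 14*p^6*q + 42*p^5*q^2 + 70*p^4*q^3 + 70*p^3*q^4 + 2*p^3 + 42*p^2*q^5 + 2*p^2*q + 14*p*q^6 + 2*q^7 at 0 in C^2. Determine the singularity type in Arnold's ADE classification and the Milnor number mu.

Type D_8, Milnor number mu = 8.

The Hessian of f at 0 has rank 0. Corank 2; j^3 = 2*p^2*(p + q) has shape L^2 M (L != M), so D-series; mu = 8 gives D_8.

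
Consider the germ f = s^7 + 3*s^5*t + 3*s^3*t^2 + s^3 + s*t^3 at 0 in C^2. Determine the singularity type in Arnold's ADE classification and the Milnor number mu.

The Hessian of f at 0 has rank 0. Corank 2; j^3 = s^3 is a perfect cube, so E-series; the 4-jet and mu = 7 give E_7.

Type E_7, Milnor number mu = 7.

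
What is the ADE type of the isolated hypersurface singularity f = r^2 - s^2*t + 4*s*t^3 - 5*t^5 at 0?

D_6

The Hessian of f at 0 has rank 1. Corank 2; j^3 = -s^2*t has shape L^2 M (L != M), so D-series; mu = 6 gives D_6.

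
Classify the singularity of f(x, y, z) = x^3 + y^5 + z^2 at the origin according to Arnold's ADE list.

The Hessian of f at 0 has rank 1. Corank 2; j^3 = x^3 is a perfect cube, so E-series; the 5-jet and mu = 8 give E_8.

E8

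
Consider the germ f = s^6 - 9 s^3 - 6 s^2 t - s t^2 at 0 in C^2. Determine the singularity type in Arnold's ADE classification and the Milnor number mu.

Type D_7, Milnor number mu = 7.

The Hessian of f at 0 is [[0, 0], [0, 0]] with rank 0, so corank 2. A Groebner basis of the Jacobian ideal J(f) in C{s,t} is {243*s*t/2 + t^5 + 81*t^2/2, s*t^2 + t^3/3, s^2 + s*t/3}; counting standard monomials gives mu = 7. Corank 2; j^3 = -s*(3*s + t)^2 has shape L^2 M (L != M), so D-series; mu = 7 gives D_7.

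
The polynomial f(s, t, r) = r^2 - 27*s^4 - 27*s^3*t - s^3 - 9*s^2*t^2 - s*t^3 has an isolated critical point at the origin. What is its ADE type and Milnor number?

Type E_{7}, Milnor number mu = 7.

The Hessian of f at 0 is [[0, 0, 0], [0, 0, 0], [0, 0, 2]] with rank 1, so corank 2. A Groebner basis of the Jacobian ideal J(f) in C{s,t,r} is {s^2/3 + t^4 + t^3/9, s^3, s^2*t - s^2/9 - t^3/27, 2*s^2/3 + s*t^2 + 2*t^3/9, r}; counting standard monomials gives mu = 7. Corank 2; j^3 = -s^3 is a perfect cube, so E-series; the 4-jet and mu = 7 give E_7.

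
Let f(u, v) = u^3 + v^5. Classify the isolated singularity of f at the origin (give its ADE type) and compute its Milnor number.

Type E_8, Milnor number mu = 8.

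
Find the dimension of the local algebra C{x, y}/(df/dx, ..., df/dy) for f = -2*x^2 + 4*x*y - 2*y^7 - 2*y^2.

The Hessian of f at 0 is [[-4, 4], [4, -4]] with rank 1, so corank 1. A Groebner basis of the Jacobian ideal J(f) in C{x,y} is {y^6, x - y}; counting standard monomials gives mu = 6. Corank 1: A-series; mu = 6 gives A_6.

6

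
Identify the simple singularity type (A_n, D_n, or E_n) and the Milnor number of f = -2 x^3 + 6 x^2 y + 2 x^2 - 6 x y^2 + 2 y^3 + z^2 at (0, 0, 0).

Type A2, Milnor number mu = 2.

The Hessian of f at 0 has rank 2. Corank 1: A-series; mu = 2 gives A_2.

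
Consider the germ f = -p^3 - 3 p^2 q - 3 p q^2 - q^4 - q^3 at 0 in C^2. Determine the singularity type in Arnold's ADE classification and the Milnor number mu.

The Hessian of f at 0 has rank 0. Corank 2; j^3 = -(p + q)^3 is a perfect cube, so E-series; the 4-jet and mu = 6 give E_6.

Type E_{6}, Milnor number mu = 6.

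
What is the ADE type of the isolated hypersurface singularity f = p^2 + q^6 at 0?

A_{5}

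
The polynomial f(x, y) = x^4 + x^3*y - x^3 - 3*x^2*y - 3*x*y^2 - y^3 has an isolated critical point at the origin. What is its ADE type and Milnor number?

Type E7, Milnor number mu = 7.

The Hessian of f at 0 has rank 0. Corank 2; j^3 = -(x + y)^3 is a perfect cube, so E-series; the 4-jet and mu = 7 give E_7.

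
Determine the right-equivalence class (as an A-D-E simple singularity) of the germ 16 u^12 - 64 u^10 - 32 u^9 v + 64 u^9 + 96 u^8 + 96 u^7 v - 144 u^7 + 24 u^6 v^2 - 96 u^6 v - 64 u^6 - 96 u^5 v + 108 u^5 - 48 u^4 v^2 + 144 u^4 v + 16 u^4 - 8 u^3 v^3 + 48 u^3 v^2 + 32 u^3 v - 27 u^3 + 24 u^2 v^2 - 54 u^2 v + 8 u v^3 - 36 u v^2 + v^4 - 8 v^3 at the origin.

E_6

The Hessian of f at 0 is [[0, 0], [0, 0]] with rank 0, so corank 2. A Groebner basis of the Jacobian ideal J(f) in C{u,v} is {v^4, u*v^2 + 11*v^3/18, u^2 + 4*u*v/3 + 4*v^2/9}; counting standard monomials gives mu = 6. Corank 2; j^3 = -(3*u + 2*v)^3 is a perfect cube, so E-series; the 4-jet and mu = 6 give E_6.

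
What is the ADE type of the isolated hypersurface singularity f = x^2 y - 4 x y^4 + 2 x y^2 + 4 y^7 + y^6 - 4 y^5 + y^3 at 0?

D_{7}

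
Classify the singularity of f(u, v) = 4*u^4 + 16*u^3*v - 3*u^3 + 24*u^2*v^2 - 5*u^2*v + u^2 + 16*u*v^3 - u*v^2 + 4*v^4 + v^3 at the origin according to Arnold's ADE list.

A_{2}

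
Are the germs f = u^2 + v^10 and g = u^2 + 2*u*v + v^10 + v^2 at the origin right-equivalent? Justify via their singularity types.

Yes.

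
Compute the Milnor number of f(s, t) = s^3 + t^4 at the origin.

6

The Hessian of f at 0 has rank 0. Corank 2; j^3 = s^3 is a perfect cube, so E-series; the 4-jet and mu = 6 give E_6.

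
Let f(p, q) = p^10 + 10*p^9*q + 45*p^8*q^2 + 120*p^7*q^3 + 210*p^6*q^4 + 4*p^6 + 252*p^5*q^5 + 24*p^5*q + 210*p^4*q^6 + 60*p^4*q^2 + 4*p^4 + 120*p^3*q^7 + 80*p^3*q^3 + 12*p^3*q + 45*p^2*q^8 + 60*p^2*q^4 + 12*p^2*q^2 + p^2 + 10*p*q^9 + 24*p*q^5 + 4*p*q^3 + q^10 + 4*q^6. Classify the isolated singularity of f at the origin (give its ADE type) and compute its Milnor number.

Type A_{9}, Milnor number mu = 9.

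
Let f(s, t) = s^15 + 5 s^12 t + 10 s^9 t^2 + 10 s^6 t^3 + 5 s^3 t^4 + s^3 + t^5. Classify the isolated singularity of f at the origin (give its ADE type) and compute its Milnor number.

Type E_{8}, Milnor number mu = 8.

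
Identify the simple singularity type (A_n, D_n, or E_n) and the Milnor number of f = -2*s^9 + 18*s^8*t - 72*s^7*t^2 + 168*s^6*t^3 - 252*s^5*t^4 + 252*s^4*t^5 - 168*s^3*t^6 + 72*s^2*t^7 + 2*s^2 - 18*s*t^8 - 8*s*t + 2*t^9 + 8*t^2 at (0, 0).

Type A_{8}, Milnor number mu = 8.

The Hessian of f at 0 is [[4, -8], [-8, 16]] with rank 1, so corank 1. A Groebner basis of the Jacobian ideal J(f) in C{s,t} is {t^8, s - 2*t}; counting standard monomials gives mu = 8. Corank 1: A-series; mu = 8 gives A_8.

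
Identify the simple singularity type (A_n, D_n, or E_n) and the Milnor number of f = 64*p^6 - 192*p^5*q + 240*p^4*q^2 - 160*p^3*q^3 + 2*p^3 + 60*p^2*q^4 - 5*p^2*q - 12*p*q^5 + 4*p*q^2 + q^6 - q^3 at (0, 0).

Type D_{7}, Milnor number mu = 7.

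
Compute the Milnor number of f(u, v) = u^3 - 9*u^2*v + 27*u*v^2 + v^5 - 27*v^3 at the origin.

8

The Hessian of f at 0 has rank 0. Corank 2; j^3 = (u - 3*v)^3 is a perfect cube, so E-series; the 5-jet and mu = 8 give E_8.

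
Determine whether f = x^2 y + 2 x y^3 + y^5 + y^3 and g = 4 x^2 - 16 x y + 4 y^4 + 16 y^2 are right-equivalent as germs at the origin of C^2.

No.

The Hessian of f at 0 is [[0, 0], [0, 0]] with rank 0, so corank 2. A Groebner basis of the Jacobian ideal J(f) in C{x,y} is {y^3, x^2 + 3*y^2, x*y}; counting standard monomials gives mu = 4. Corank 2; j^3 = y*(x^2 + y^2) splits into three distinct lines over C (the quadratic factor has nonzero discriminant), so D_4. The Hessian of g at 0 is [[8, -16], [-16, 32]] with rank 1, so corank 1. A Groebner basis of the Jacobian ideal J(g) in C{x,y} is {y^3, x - 2*y}; counting standard monomials gives mu = 3. Corank 1: A-series; mu = 3 gives A_3. f is D_4 but g is A_3, hence not right-equivalent.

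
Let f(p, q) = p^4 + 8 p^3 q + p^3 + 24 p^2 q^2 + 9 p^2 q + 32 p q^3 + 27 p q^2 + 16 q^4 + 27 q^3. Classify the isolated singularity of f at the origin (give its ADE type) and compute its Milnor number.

Type E_{6}, Milnor number mu = 6.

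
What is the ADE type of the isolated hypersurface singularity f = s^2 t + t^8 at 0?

D_{9}

The Hessian of f at 0 has rank 0. Corank 2; j^3 = s^2*t has shape L^2 M (L != M), so D-series; mu = 9 gives D_9.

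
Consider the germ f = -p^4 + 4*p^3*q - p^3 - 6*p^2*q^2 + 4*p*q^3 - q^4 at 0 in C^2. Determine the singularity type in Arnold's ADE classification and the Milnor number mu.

Type E6, Milnor number mu = 6.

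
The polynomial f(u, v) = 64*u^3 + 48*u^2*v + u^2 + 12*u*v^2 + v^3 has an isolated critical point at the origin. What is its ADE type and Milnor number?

The Hessian of f at 0 has rank 1. Corank 1: A-series; mu = 2 gives A_2.

Type A_2, Milnor number mu = 2.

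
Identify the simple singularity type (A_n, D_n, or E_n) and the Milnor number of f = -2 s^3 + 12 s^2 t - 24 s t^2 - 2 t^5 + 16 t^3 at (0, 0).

Type E_8, Milnor number mu = 8.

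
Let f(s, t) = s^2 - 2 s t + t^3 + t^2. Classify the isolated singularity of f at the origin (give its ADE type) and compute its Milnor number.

Type A_2, Milnor number mu = 2.

The Hessian of f at 0 is [[2, -2], [-2, 2]] with rank 1, so corank 1. A Groebner basis of the Jacobian ideal J(f) in C{s,t} is {t^2, s - t}; counting standard monomials gives mu = 2. Corank 1: A-series; mu = 2 gives A_2.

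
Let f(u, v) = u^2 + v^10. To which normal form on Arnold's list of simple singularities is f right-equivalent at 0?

The Hessian of f at 0 has rank 1. Corank 1: A-series; mu = 9 gives A_9.

A9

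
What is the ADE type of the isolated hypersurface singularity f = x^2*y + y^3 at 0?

The Hessian of f at 0 is [[0, 0], [0, 0]] with rank 0, so corank 2. A Groebner basis of the Jacobian ideal J(f) in C{x,y} is {y^3, x^2 + 3*y^2, x*y}; counting standard monomials gives mu = 4. Corank 2; j^3 = y*(x^2 + y^2) splits into three distinct lines over C (the quadratic factor has nonzero discriminant), so D_4.

D_{4}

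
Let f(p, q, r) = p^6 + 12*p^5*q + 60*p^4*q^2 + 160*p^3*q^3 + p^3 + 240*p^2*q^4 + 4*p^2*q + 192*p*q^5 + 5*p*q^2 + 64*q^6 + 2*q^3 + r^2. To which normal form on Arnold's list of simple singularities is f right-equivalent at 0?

D_7

The Hessian of f at 0 is [[0, 0, 0], [0, 0, 0], [0, 0, 2]] with rank 1, so corank 2. A Groebner basis of the Jacobian ideal J(f) in C{p,q,r} is {-p*q/6 + q^5 - q^2/6, p*q^2 + q^3, p^2 + 3*p*q + 2*q^2, r}; counting standard monomials gives mu = 7. Corank 2; j^3 = (p + q)^2*(p + 2*q) has shape L^2 M (L != M), so D-series; mu = 7 gives D_7.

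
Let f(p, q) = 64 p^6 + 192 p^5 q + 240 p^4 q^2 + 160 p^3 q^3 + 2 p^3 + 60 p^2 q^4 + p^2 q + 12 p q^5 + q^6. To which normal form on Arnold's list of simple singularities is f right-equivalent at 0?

D_{7}

The Hessian of f at 0 is [[0, 0], [0, 0]] with rank 0, so corank 2. A Groebner basis of the Jacobian ideal J(f) in C{p,q} is {-p*q/12 + q^5, p*q^2, p^2 + p*q/2}; counting standard monomials gives mu = 7. Corank 2; j^3 = p^2*(2*p + q) has shape L^2 M (L != M), so D-series; mu = 7 gives D_7.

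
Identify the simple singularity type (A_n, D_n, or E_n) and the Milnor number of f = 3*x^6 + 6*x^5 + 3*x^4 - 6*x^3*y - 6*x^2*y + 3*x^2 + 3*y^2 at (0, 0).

The Hessian of f at 0 has rank 2. Corank 0: nondegenerate Morse point, so A_1.

Type A_1, Milnor number mu = 1.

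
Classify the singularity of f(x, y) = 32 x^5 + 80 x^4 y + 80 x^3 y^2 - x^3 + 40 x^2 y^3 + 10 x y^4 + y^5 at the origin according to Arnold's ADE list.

E_{8}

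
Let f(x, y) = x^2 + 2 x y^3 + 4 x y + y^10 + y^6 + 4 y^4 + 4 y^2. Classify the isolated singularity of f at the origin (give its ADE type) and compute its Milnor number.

Type A9, Milnor number mu = 9.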